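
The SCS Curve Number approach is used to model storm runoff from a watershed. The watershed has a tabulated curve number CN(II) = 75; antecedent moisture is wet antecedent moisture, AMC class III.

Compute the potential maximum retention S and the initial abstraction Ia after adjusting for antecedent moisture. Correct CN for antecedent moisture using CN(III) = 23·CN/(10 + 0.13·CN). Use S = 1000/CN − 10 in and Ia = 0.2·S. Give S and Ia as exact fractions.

CN(III) from CN(II)=75: (23·75)/(10 + 0.13·75) = 6900/79 ≈ 87.342
Retention S: 1000/CN − 10 with CN=87.342 → S = 100/69 ≈ 1.449 in
Ia = 0.2·(100/69) = 20/69 in ≈ 0.290 in

S = 100/69 in ≈ 1.449 in; Ia = 20/69 in ≈ 0.290 in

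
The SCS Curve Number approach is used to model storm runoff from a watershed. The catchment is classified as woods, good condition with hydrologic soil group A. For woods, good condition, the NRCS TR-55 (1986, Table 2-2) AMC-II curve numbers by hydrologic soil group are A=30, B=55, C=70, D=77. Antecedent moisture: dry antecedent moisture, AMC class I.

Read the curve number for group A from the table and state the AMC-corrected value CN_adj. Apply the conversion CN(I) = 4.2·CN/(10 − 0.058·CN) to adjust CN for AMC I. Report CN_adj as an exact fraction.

NRCS table: woods, good condition, soil group A → CN(II) = 30
CN(I) from CN(II)=30: (4.2·30)/(10 − 0.058·30) = 900/59 ≈ 15.254

CN_adj = 900/59 ≈ 15.254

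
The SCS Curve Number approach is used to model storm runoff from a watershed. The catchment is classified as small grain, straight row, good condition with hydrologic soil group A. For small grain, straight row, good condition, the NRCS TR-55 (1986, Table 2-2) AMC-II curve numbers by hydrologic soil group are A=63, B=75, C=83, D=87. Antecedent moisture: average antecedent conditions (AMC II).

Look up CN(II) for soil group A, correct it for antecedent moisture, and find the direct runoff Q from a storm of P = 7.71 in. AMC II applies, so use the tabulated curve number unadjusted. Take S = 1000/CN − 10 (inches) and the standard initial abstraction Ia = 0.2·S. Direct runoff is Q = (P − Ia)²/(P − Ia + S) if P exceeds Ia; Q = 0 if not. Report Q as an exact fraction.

NRCS table: small grain, straight row, good condition, soil group A → CN(II) = 63
CN(II) = 63; AMC II needs no correction.
Max retention: S = 1000/63 − 10 = 370/63 in (≈ 5.873 in)
Ia = 0.2·(370/63) = 74/63 in ≈ 1.175 in
Since P=7.710 > Ia=1.175: effective rainfall P−Ia = 41173/6300 in
Q: (41173/6300)² ÷ (78173/6300) = 1695215929/492489900 in (≈ 3.442 in)

Q = 1695215929/492489900 in ≈ 3.442 in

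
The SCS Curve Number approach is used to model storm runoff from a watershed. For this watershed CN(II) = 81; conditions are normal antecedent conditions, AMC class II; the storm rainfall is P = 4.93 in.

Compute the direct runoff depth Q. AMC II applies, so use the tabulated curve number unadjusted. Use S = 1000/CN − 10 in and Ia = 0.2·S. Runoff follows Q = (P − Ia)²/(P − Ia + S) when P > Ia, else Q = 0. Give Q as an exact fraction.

Q = 1305593689/446577300 in ≈ 2.924 in

Average conditions: CN = 81 (no AMC adjustment).
S = 1000/81 − 10 = 190/81 in ≈ 2.346 in
Initial abstraction Ia = S/5 = (190/81)/5 = 38/81 ≈ 0.469 in
Since P=4.930 > Ia=0.469: effective rainfall P−Ia = 36133/8100 in
Q = (36133/8100)²/((36133/8100) + 190/81) = (1305593689/65610000)/(55133/8100) = 1305593689/446577300 in ≈ 2.924 in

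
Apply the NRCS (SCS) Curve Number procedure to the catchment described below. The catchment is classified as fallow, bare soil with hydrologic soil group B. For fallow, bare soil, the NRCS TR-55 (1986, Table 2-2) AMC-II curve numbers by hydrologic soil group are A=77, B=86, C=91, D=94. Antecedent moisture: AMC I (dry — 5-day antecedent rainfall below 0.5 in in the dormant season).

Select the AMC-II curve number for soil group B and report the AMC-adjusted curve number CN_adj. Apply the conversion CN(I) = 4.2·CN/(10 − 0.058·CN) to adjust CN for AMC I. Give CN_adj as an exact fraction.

NRCS table: fallow, bare soil, soil group B → CN(II) = 86
Adjust CN=86 to AMC I: 4.2·86/(10 − 0.058·86) → (1806/5) ÷ (1253/250) = 12900/179 ≈ 72.067

CN_adj = 12900/179 ≈ 72.067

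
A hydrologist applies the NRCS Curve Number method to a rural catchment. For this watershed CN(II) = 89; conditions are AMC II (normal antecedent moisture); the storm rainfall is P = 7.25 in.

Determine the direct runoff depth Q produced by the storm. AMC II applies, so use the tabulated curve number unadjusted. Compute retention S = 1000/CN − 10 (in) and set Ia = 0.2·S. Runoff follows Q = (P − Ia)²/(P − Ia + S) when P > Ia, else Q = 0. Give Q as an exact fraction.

Q = 6215049/1044148 in ≈ 5.952 in

CN(II) = 89; AMC II needs no correction.
Retention S: 1000/CN − 10 with CN=89.000 → S = 110/89 ≈ 1.236 in
Initial abstraction Ia = S/5 = (110/89)/5 = 22/89 ≈ 0.247 in
P − Ia = 7.250 − 0.247 = 2493/356 ≈ 7.003 in (> 0, runoff occurs)
Q: (2493/356)² ÷ (2933/356) = 6215049/1044148 in (≈ 5.952 in)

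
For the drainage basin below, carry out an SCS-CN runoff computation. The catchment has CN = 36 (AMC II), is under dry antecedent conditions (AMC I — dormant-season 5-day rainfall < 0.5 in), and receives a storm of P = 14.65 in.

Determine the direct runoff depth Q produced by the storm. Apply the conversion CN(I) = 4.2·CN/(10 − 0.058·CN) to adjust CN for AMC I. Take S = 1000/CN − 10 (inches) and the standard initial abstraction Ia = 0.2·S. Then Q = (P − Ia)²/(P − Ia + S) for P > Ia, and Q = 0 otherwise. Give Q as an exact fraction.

Q = 546484129/693165060 in ≈ 0.788 in

CN(I) from CN(II)=36: (4.2·36)/(10 − 0.058·36) = 18900/989 ≈ 19.110
S = 1000/(18900/989) − 10 = 8000/189 in ≈ 42.328 in
Ia = 0.2·(8000/189) = 1600/189 in ≈ 8.466 in
P − Ia = 14.650 − 8.466 = 23377/3780 ≈ 6.184 in (> 0, runoff occurs)
Q: (23377/3780)² ÷ (183377/3780) = 546484129/693165060 in (≈ 0.788 in)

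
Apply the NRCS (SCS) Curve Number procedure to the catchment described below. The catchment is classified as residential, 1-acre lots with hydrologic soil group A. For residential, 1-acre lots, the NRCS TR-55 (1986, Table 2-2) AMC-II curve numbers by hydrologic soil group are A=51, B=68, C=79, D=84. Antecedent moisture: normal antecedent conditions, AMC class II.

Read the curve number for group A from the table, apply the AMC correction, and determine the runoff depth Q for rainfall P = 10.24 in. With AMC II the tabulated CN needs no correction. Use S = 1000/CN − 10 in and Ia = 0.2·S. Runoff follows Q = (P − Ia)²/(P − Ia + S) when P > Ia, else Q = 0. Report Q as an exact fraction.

NRCS table: residential, 1-acre lots, soil group A → CN(II) = 51
Average conditions: CN = 51 (no AMC adjustment).
S = 1000/51 − 10 = 490/51 in ≈ 9.608 in
Ia = 0.2·(490/51) = 98/51 in ≈ 1.922 in
Since P=10.240 > Ia=1.922: effective rainfall P−Ia = 10606/1275 in
Q: (10606/1275)² ÷ (22856/1275) = 28121809/7285350 in (≈ 3.860 in)

Q = 28121809/7285350 in ≈ 3.860 in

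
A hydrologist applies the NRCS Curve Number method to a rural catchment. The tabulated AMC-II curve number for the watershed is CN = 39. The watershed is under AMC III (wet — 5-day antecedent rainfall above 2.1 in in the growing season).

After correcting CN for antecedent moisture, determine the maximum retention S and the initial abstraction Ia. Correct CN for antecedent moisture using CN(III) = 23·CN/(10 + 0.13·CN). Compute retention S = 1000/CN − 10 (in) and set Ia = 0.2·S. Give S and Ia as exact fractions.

Wet (AMC III): CN(III) = 23·39/(10 + 0.13·39) = 897/(1507/100) = 89700/1507 ≈ 59.522
Max retention: S = 1000/(89700/1507) − 10 = 6100/897 in (≈ 6.800 in)
Ia = 0.2·(6100/897) = 1220/897 in ≈ 1.360 in

S = 6100/897 in ≈ 6.800 in; Ia = 1220/897 in ≈ 1.360 in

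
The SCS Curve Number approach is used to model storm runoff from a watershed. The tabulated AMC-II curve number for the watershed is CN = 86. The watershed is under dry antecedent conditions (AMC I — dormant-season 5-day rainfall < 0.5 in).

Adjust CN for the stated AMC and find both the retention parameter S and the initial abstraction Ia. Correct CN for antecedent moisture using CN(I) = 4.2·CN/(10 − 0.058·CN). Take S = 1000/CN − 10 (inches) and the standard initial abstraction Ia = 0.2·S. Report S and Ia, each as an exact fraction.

S = 500/129 in ≈ 3.876 in; Ia = 100/129 in ≈ 0.775 in

Dry (AMC I): CN(I) = 4.2·86/(10 − 0.058·86) = (1806/5)/(1253/250) = 12900/179 ≈ 72.067
Max retention: S = 1000/(12900/179) − 10 = 500/129 in (≈ 3.876 in)
Ia = 0.2·(500/129) = 100/129 in ≈ 0.775 in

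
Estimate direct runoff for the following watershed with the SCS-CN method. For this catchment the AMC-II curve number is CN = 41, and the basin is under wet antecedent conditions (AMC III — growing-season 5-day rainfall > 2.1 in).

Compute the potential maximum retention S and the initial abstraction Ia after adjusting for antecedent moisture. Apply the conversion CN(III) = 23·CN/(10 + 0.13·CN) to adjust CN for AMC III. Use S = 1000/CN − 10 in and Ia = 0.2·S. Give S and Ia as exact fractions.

S = 5900/943 in ≈ 6.257 in; Ia = 1180/943 in ≈ 1.251 in

Wet (AMC III): CN(III) = 23·41/(10 + 0.13·41) = 943/(1533/100) = 94300/1533 ≈ 61.513
Retention S: 1000/CN − 10 with CN=61.513 → S = 5900/943 ≈ 6.257 in
Ia = 0.2·(5900/943) = 1180/943 in ≈ 1.251 in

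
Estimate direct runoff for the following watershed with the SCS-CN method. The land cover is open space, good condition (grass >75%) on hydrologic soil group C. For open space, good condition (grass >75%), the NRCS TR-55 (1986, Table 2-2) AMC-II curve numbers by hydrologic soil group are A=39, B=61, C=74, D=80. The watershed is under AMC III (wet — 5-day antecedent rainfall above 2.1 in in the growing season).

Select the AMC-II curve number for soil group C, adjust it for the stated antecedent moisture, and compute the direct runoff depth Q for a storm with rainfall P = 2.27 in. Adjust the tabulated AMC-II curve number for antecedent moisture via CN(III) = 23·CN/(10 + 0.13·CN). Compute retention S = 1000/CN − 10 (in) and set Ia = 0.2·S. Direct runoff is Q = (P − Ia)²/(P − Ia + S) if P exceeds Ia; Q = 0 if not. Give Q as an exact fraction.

NRCS table: open space, good condition (grass >75%), soil group C → CN(II) = 74
CN(III) from CN(II)=74: (23·74)/(10 + 0.13·74) = 85100/981 ≈ 86.748
Retention S: 1000/CN − 10 with CN=86.748 → S = 1300/851 ≈ 1.528 in
Initial abstraction Ia = S/5 = (1300/851)/5 = 260/851 ≈ 0.306 in
P − Ia = 2.270 − 0.306 = 167177/85100 ≈ 1.964 in (> 0, runoff occurs)
Q = (167177/85100)²/((167177/85100) + 1300/851) = (27948149329/7242010000)/(297177/85100) = 27948149329/25289762700 in ≈ 1.105 in

Q = 27948149329/25289762700 in ≈ 1.105 in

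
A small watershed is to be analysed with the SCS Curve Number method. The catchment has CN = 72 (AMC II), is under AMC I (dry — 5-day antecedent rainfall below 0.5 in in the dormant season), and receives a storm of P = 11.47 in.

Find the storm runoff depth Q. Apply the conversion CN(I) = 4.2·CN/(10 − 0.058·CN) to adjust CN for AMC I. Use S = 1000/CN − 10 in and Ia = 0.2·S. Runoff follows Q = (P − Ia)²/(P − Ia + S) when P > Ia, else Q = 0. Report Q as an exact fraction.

Dry (AMC I): CN(I) = 4.2·72/(10 − 0.058·72) = (1512/5)/(728/125) = 675/13 ≈ 51.923
S = 1000/(675/13) − 10 = 250/27 in ≈ 9.259 in
Ia = 0.2S: 0.2·9.259 = 1.852 in (exactly 50/27)
P − Ia = 11.470 − 1.852 = 25969/2700 ≈ 9.618 in (> 0, runoff occurs)
Q: (25969/2700)² ÷ (50969/2700) = 674388961/137616300 in (≈ 4.901 in)

Q = 674388961/137616300 in ≈ 4.901 in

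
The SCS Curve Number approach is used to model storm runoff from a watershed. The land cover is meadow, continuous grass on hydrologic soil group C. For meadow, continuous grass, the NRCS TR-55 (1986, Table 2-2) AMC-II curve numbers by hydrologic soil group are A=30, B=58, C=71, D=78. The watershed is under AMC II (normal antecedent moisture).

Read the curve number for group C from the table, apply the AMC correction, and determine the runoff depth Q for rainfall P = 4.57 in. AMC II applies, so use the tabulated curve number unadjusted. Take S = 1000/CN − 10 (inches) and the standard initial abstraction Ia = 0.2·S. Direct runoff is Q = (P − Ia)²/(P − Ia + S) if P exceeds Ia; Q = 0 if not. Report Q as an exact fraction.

NRCS table: meadow, continuous grass, soil group C → CN(II) = 71
CN(II) = 71; AMC II needs no correction.
Max retention: S = 1000/71 − 10 = 290/71 in (≈ 4.085 in)
Ia = 0.2S: 0.2·4.085 = 0.817 in (exactly 58/71)
P − Ia = 4.570 − 0.817 = 26647/7100 ≈ 3.753 in (> 0, runoff occurs)
Runoff Q = (P−Ia)²/(P−Ia+S) = (3.753)²/(3.753+4.085) = 710062609/395093700 ≈ 1.797 in

Q = 710062609/395093700 in ≈ 1.797 in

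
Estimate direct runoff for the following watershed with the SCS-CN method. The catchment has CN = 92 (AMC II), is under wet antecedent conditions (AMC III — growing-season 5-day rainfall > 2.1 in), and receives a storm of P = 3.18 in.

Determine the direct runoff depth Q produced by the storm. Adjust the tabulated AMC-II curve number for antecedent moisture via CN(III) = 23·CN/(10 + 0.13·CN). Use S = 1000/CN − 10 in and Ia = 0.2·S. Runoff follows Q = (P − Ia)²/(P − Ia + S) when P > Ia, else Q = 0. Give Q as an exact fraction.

Q = 6742216321/2436335950 in ≈ 2.767 in

Wet (AMC III): CN(III) = 23·92/(10 + 0.13·92) = 2116/(549/25) = 52900/549 ≈ 96.357
Retention S: 1000/CN − 10 with CN=96.357 → S = 200/529 ≈ 0.378 in
Ia = 0.2·(200/529) = 40/529 in ≈ 0.076 in
Since P=3.180 > Ia=0.076: effective rainfall P−Ia = 82111/26450 in
Q: (82111/26450)² ÷ (92111/26450) = 6742216321/2436335950 in (≈ 2.767 in)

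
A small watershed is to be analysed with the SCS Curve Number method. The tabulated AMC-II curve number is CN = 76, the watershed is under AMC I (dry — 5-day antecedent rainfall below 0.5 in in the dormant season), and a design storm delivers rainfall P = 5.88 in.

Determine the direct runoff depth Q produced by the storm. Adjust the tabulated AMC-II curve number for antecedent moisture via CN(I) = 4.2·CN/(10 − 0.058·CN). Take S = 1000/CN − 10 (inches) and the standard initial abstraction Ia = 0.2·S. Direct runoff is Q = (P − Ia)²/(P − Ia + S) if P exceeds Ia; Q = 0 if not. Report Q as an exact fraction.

CN(I) from CN(II)=76: (4.2·76)/(10 − 0.058·76) = 13300/233 ≈ 57.082
Retention S: 1000/CN − 10 with CN=57.082 → S = 1000/133 ≈ 7.519 in
Initial abstraction Ia = S/5 = (1000/133)/5 = 200/133 ≈ 1.504 in
Since P=5.880 > Ia=1.504: effective rainfall P−Ia = 14551/3325 in
Q: (14551/3325)² ÷ (39551/3325) = 211731601/131507075 in (≈ 1.610 in)

Q = 211731601/131507075 in ≈ 1.610 in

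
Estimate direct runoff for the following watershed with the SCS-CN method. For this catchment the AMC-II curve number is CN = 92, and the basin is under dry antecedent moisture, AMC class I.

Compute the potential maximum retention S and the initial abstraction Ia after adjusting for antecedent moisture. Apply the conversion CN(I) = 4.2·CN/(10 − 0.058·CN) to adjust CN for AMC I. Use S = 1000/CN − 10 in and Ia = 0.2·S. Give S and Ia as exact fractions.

CN(I) from CN(II)=92: (4.2·92)/(10 − 0.058·92) = 48300/583 ≈ 82.847
S = 1000/(48300/583) − 10 = 1000/483 in ≈ 2.070 in
Ia = 0.2·(1000/483) = 200/483 in ≈ 0.414 in

S = 1000/483 in ≈ 2.070 in; Ia = 200/483 in ≈ 0.414 in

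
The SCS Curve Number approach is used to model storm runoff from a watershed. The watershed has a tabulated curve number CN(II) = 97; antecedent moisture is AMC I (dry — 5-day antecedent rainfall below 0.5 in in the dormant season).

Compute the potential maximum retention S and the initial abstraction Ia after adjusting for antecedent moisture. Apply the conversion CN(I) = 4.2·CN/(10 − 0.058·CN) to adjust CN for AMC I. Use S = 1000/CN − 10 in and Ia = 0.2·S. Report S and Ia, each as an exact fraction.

S = 500/679 in ≈ 0.736 in; Ia = 100/679 in ≈ 0.147 in

Dry (AMC I): CN(I) = 4.2·97/(10 − 0.058·97) = (2037/5)/(2187/500) = 67900/729 ≈ 93.141
S = 1000/(67900/729) − 10 = 500/679 in ≈ 0.736 in
Ia = 0.2S: 0.2·0.736 = 0.147 in (exactly 100/679)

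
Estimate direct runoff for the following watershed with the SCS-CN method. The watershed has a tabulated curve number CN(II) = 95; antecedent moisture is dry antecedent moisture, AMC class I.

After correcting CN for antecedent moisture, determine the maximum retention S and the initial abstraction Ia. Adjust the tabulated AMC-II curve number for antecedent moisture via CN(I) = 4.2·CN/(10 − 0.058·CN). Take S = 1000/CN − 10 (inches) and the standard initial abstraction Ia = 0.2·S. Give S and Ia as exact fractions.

S = 500/399 in ≈ 1.253 in; Ia = 100/399 in ≈ 0.251 in

CN(I) from CN(II)=95: (4.2·95)/(10 − 0.058·95) = 39900/449 ≈ 88.864
Retention S: 1000/CN − 10 with CN=88.864 → S = 500/399 ≈ 1.253 in
Ia = 0.2S: 0.2·1.253 = 0.251 in (exactly 100/399)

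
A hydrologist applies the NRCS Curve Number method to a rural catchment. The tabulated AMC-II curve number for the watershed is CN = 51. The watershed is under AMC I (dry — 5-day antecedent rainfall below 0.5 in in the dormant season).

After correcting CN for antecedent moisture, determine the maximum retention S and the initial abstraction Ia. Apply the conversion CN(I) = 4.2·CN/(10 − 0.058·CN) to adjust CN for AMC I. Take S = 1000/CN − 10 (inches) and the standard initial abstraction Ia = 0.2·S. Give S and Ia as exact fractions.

CN(I) from CN(II)=51: (4.2·51)/(10 − 0.058·51) = 15300/503 ≈ 30.417
Retention S: 1000/CN − 10 with CN=30.417 → S = 3500/153 ≈ 22.876 in
Ia = 0.2·(3500/153) = 700/153 in ≈ 4.575 in

S = 3500/153 in ≈ 22.876 in; Ia = 700/153 in ≈ 4.575 in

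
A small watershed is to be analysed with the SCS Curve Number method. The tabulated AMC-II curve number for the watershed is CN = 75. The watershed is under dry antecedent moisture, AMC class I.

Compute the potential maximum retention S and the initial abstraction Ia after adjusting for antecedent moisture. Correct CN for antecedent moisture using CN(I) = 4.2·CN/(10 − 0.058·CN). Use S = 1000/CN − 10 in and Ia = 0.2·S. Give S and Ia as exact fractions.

Dry (AMC I): CN(I) = 4.2·75/(10 − 0.058·75) = 315/(113/20) = 6300/113 ≈ 55.752
Retention S: 1000/CN − 10 with CN=55.752 → S = 500/63 ≈ 7.937 in
Ia = 0.2·(500/63) = 100/63 in ≈ 1.587 in

S = 500/63 in ≈ 7.937 in; Ia = 100/63 in ≈ 1.587 in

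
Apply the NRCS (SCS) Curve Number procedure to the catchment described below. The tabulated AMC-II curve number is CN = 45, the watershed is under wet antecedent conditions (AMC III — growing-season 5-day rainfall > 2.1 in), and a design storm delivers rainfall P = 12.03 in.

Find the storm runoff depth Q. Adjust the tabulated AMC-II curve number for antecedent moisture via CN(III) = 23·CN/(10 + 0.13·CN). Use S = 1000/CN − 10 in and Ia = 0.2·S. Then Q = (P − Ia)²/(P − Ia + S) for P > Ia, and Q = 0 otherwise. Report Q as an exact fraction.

Q = 51538534441/6976334700 in ≈ 7.388 in

Wet (AMC III): CN(III) = 23·45/(10 + 0.13·45) = 1035/(317/20) = 20700/317 ≈ 65.300
Max retention: S = 1000/(20700/317) − 10 = 1100/207 in (≈ 5.314 in)
Ia = 0.2·(1100/207) = 220/207 in ≈ 1.063 in
P − Ia = 12.030 − 1.063 = 227021/20700 ≈ 10.967 in (> 0, runoff occurs)
Q: (227021/20700)² ÷ (337021/20700) = 51538534441/6976334700 in (≈ 7.388 in)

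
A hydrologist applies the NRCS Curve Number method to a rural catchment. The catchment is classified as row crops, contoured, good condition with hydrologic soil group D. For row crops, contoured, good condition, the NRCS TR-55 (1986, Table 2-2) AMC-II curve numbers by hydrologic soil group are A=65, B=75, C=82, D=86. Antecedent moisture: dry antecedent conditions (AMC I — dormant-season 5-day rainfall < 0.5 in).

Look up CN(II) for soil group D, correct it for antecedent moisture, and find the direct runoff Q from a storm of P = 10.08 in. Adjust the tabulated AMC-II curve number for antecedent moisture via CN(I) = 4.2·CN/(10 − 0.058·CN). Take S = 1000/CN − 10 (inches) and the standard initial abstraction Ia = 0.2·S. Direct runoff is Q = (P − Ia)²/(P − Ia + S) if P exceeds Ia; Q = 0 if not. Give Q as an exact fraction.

NRCS table: row crops, contoured, good condition, soil group D → CN(II) = 86
Adjust CN=86 to AMC I: 4.2·86/(10 − 0.058·86) → (1806/5) ÷ (1253/250) = 12900/179 ≈ 72.067
Retention S: 1000/CN − 10 with CN=72.067 → S = 500/129 ≈ 3.876 in
Initial abstraction Ia = S/5 = (500/129)/5 = 100/129 ≈ 0.775 in
Excess rainfall: 10.080 − 0.775 = 9.305 in; P > Ia so Q > 0
Runoff Q = (P−Ia)²/(P−Ia+S) = (9.305)²/(9.305+3.876) = 225120016/34272075 ≈ 6.569 in

Q = 225120016/34272075 in ≈ 6.569 in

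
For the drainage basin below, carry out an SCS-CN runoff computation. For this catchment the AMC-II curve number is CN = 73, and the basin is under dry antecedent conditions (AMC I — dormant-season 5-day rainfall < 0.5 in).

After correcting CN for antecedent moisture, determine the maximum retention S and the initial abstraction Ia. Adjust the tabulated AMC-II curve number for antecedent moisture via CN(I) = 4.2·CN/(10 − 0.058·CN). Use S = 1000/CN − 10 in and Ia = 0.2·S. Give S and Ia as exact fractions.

Adjust CN=73 to AMC I: 4.2·73/(10 − 0.058·73) → (1533/5) ÷ (2883/500) = 51100/961 ≈ 53.174
Max retention: S = 1000/(51100/961) − 10 = 4500/511 in (≈ 8.806 in)
Ia = 0.2S: 0.2·8.806 = 1.761 in (exactly 900/511)

S = 4500/511 in ≈ 8.806 in; Ia = 900/511 in ≈ 1.761 in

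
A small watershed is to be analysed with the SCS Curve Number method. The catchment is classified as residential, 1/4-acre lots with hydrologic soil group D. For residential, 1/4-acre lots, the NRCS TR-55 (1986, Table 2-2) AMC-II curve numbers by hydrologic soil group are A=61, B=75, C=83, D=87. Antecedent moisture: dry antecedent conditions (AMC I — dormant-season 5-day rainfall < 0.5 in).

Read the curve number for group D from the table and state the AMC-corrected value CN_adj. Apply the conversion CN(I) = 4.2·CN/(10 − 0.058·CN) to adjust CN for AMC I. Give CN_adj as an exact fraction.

CN_adj = 182700/2477 ≈ 73.759

NRCS table: residential, 1/4-acre lots, soil group D → CN(II) = 87
Adjust CN=87 to AMC I: 4.2·87/(10 − 0.058·87) → (1827/5) ÷ (2477/500) = 182700/2477 ≈ 73.759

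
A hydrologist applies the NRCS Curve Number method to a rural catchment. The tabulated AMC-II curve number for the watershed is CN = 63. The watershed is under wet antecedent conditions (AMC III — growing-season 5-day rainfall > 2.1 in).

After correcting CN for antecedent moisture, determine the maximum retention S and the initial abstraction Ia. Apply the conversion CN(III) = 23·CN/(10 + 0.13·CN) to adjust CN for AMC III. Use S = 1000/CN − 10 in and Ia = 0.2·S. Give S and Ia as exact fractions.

Wet (AMC III): CN(III) = 23·63/(10 + 0.13·63) = 1449/(1819/100) = 144900/1819 ≈ 79.659
Max retention: S = 1000/(144900/1819) − 10 = 3700/1449 in (≈ 2.553 in)
Initial abstraction Ia = S/5 = (3700/1449)/5 = 740/1449 ≈ 0.511 in

S = 3700/1449 in ≈ 2.553 in; Ia = 740/1449 in ≈ 0.511 in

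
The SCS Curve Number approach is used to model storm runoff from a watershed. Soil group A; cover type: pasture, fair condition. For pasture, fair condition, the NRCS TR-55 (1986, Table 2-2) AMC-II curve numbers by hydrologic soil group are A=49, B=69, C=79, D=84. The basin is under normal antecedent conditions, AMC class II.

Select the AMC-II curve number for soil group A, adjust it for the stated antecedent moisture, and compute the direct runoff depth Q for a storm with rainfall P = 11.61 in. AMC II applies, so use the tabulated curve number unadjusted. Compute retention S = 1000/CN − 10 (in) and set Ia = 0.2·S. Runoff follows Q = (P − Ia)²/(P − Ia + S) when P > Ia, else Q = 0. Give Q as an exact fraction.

NRCS table: pasture, fair condition, soil group A → CN(II) = 49
Average conditions: CN = 49 (no AMC adjustment).
Max retention: S = 1000/49 − 10 = 510/49 in (≈ 10.408 in)
Ia = 0.2·(510/49) = 102/49 in ≈ 2.082 in
Excess rainfall: 11.610 − 2.082 = 9.528 in; P > Ia so Q > 0
Q = (46689/4900)²/((46689/4900) + 510/49) = (2179862721/24010000)/(97689/4900) = 726620907/159558700 in ≈ 4.554 in

Q = 726620907/159558700 in ≈ 4.554 in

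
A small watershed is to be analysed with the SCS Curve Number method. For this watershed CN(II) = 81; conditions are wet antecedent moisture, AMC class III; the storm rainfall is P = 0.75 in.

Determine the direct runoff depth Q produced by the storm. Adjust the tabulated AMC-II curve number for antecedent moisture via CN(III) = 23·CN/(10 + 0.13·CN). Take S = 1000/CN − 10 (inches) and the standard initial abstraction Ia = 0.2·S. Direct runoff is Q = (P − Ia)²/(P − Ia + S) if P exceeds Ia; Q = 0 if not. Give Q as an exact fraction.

Adjust CN=81 to AMC III: 23·81/(10 + 0.13·81) → 1863 ÷ (2053/100) = 186300/2053 ≈ 90.745
S = 1000/(186300/2053) − 10 = 1900/1863 in ≈ 1.020 in
Ia = 0.2S: 0.2·1.020 = 0.204 in (exactly 380/1863)
Since P=0.750 > Ia=0.204: effective rainfall P−Ia = 4069/7452 in
Q: (4069/7452)² ÷ (11669/7452) = 16556761/86957388 in (≈ 0.190 in)

Q = 16556761/86957388 in ≈ 0.190 in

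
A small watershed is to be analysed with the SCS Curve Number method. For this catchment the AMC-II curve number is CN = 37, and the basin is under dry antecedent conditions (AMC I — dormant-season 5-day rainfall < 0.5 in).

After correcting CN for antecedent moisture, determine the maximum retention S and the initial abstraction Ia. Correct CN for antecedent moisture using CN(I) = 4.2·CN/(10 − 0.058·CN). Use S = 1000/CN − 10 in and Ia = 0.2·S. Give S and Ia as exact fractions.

Dry (AMC I): CN(I) = 4.2·37/(10 − 0.058·37) = (777/5)/(3927/500) = 3700/187 ≈ 19.786
Max retention: S = 1000/(3700/187) − 10 = 1500/37 in (≈ 40.541 in)
Ia = 0.2S: 0.2·40.541 = 8.108 in (exactly 300/37)

S = 1500/37 in ≈ 40.541 in; Ia = 300/37 in ≈ 8.108 in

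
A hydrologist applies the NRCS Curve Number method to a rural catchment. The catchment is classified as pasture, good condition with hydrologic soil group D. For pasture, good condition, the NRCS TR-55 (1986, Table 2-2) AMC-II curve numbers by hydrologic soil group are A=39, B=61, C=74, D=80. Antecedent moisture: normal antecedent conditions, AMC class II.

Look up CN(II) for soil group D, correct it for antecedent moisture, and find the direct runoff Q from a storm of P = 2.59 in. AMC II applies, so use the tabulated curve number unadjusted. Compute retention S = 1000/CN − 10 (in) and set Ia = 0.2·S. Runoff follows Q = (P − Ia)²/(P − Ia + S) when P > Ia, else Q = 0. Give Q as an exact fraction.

NRCS table: pasture, good condition, soil group D → CN(II) = 80
CN(II) = 80; AMC II needs no correction.
Retention S: 1000/CN − 10 with CN=80.000 → S = 5/2 ≈ 2.500 in
Ia = 0.2S: 0.2·2.500 = 0.500 in (exactly 1/2)
P − Ia = 2.590 − 0.500 = 209/100 ≈ 2.090 in (> 0, runoff occurs)
Q: (209/100)² ÷ (459/100) = 43681/45900 in (≈ 0.952 in)

Q = 43681/45900 in ≈ 0.952 in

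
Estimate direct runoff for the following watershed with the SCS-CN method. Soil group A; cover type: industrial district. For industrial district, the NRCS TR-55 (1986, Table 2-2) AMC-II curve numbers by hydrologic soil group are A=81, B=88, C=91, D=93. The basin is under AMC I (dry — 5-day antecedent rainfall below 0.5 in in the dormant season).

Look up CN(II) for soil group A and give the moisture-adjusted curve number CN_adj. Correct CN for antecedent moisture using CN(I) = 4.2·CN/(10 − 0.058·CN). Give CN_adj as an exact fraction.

NRCS table: industrial district, soil group A → CN(II) = 81
Adjust CN=81 to AMC I: 4.2·81/(10 − 0.058·81) → (1701/5) ÷ (2651/500) = 170100/2651 ≈ 64.164

CN_adj = 170100/2651 ≈ 64.164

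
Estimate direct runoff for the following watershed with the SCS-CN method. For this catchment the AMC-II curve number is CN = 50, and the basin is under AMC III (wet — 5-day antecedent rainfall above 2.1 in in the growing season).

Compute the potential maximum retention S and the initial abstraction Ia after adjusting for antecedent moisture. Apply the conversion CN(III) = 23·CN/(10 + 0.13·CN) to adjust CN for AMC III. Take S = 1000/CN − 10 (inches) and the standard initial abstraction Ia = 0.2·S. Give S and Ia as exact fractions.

S = 100/23 in ≈ 4.348 in; Ia = 20/23 in ≈ 0.870 in

CN(III) from CN(II)=50: (23·50)/(10 + 0.13·50) = 2300/33 ≈ 69.697
Retention S: 1000/CN − 10 with CN=69.697 → S = 100/23 ≈ 4.348 in
Initial abstraction Ia = S/5 = (100/23)/5 = 20/23 ≈ 0.870 in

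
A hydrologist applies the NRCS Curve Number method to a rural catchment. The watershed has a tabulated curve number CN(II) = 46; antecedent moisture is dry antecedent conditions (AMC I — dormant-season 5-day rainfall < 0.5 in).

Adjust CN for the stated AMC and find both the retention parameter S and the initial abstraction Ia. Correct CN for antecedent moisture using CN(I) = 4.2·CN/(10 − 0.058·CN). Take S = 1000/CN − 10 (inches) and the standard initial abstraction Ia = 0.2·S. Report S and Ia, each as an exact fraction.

Adjust CN=46 to AMC I: 4.2·46/(10 − 0.058·46) → (966/5) ÷ (1833/250) = 16100/611 ≈ 26.350
Max retention: S = 1000/(16100/611) − 10 = 4500/161 in (≈ 27.950 in)
Ia = 0.2·(4500/161) = 900/161 in ≈ 5.590 in

S = 4500/161 in ≈ 27.950 in; Ia = 900/161 in ≈ 5.590 in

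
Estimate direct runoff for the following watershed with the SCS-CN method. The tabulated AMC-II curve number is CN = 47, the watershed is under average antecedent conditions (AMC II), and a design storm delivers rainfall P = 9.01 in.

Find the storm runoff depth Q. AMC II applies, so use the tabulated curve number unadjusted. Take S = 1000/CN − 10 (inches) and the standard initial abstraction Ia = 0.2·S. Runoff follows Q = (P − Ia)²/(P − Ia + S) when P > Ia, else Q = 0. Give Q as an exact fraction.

CN(II) = 47; AMC II needs no correction.
Retention S: 1000/CN − 10 with CN=47.000 → S = 530/47 ≈ 11.277 in
Ia = 0.2·(530/47) = 106/47 in ≈ 2.255 in
Excess rainfall: 9.010 − 2.255 = 6.755 in; P > Ia so Q > 0
Q: (31747/4700)² ÷ (84747/4700) = 19016453/7515300 in (≈ 2.530 in)

Q = 19016453/7515300 in ≈ 2.530 in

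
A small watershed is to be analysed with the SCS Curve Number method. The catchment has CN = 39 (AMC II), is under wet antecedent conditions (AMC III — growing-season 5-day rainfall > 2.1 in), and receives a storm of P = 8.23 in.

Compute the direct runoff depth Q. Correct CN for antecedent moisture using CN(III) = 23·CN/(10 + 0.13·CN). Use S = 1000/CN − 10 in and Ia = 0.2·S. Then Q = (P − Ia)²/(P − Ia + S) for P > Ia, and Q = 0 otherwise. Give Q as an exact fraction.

Q = 379740645361/109992920700 in ≈ 3.452 in

Adjust CN=39 to AMC III: 23·39/(10 + 0.13·39) → 897 ÷ (1507/100) = 89700/1507 ≈ 59.522
Retention S: 1000/CN − 10 with CN=59.522 → S = 6100/897 ≈ 6.800 in
Ia = 0.2·(6100/897) = 1220/897 in ≈ 1.360 in
Excess rainfall: 8.230 − 1.360 = 6.870 in; P > Ia so Q > 0
Q = (616231/89700)²/((616231/89700) + 6100/897) = (379740645361/8046090000)/(1226231/89700) = 379740645361/109992920700 in ≈ 3.452 in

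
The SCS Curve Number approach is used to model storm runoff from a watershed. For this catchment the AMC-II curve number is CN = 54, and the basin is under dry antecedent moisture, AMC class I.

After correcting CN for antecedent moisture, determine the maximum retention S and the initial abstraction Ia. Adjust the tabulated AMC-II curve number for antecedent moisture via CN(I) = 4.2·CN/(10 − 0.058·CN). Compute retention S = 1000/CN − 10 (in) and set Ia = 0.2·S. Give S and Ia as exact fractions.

Adjust CN=54 to AMC I: 4.2·54/(10 − 0.058·54) → (1134/5) ÷ (1717/250) = 56700/1717 ≈ 33.023
Max retention: S = 1000/(56700/1717) − 10 = 11500/567 in (≈ 20.282 in)
Initial abstraction Ia = S/5 = (11500/567)/5 = 2300/567 ≈ 4.056 in

S = 11500/567 in ≈ 20.282 in; Ia = 2300/567 in ≈ 4.056 in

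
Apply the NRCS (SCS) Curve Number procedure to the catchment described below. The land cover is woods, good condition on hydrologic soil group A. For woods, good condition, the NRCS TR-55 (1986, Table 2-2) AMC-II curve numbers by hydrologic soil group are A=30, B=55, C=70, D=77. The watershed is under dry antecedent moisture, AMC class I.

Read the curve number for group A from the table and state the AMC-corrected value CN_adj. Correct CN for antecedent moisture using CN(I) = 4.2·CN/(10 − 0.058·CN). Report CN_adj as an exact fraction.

CN_adj = 900/59 ≈ 15.254

NRCS table: woods, good condition, soil group A → CN(II) = 30
Dry (AMC I): CN(I) = 4.2·30/(10 − 0.058·30) = 126/(413/50) = 900/59 ≈ 15.254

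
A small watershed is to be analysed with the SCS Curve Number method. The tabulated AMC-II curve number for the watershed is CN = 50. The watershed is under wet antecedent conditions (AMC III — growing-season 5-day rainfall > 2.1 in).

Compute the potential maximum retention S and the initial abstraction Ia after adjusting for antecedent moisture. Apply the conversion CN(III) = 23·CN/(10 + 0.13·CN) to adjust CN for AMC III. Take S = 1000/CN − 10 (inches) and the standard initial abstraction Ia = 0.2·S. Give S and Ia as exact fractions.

Wet (AMC III): CN(III) = 23·50/(10 + 0.13·50) = 1150/(33/2) = 2300/33 ≈ 69.697
S = 1000/(2300/33) − 10 = 100/23 in ≈ 4.348 in
Ia = 0.2S: 0.2·4.348 = 0.870 in (exactly 20/23)

S = 100/23 in ≈ 4.348 in; Ia = 20/23 in ≈ 0.870 in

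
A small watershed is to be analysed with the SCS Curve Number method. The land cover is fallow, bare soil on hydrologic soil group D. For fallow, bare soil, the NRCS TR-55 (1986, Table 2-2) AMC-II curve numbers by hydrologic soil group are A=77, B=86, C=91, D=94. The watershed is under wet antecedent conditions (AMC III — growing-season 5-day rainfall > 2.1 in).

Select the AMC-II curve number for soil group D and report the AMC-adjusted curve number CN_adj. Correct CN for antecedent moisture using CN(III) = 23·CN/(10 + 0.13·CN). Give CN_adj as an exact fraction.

CN_adj = 108100/1111 ≈ 97.300

NRCS table: fallow, bare soil, soil group D → CN(II) = 94
Adjust CN=94 to AMC III: 23·94/(10 + 0.13·94) → 2162 ÷ (1111/50) = 108100/1111 ≈ 97.300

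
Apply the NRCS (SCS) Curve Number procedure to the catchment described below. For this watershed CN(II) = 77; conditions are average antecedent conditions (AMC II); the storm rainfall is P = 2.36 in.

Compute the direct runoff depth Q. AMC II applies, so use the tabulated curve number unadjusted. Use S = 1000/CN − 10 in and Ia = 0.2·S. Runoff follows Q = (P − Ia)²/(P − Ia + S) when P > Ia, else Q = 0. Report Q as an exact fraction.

CN(II) = 77; AMC II needs no correction.
Retention S: 1000/CN − 10 with CN=77.000 → S = 230/77 ≈ 2.987 in
Ia = 0.2·(230/77) = 46/77 in ≈ 0.597 in
Excess rainfall: 2.360 − 0.597 = 1.763 in; P > Ia so Q > 0
Q = (3393/1925)²/((3393/1925) + 230/77) = (11512449/3705625)/(9143/1925) = 11512449/17600275 in ≈ 0.654 in

Q = 11512449/17600275 in ≈ 0.654 in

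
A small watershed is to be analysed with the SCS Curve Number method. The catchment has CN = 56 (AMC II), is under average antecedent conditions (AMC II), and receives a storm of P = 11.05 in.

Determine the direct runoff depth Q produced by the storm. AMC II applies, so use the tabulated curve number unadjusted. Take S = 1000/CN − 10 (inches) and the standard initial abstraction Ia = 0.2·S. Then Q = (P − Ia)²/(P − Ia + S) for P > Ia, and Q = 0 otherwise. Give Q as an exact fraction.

Average conditions: CN = 56 (no AMC adjustment).
Max retention: S = 1000/56 − 10 = 55/7 in (≈ 7.857 in)
Ia = 0.2S: 0.2·7.857 = 1.571 in (exactly 11/7)
P − Ia = 11.050 − 1.571 = 1327/140 ≈ 9.479 in (> 0, runoff occurs)
Q = (1327/140)²/((1327/140) + 55/7) = (1760929/19600)/(2427/140) = 1760929/339780 in ≈ 5.183 in

Q = 1760929/339780 in ≈ 5.183 in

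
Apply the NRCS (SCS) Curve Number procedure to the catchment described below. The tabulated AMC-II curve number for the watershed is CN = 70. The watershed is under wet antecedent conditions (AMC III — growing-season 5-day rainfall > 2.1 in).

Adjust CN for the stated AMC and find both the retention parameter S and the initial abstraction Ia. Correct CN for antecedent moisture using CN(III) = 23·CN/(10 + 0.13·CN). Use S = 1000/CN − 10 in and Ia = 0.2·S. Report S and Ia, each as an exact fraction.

S = 300/161 in ≈ 1.863 in; Ia = 60/161 in ≈ 0.373 in

CN(III) from CN(II)=70: (23·70)/(10 + 0.13·70) = 16100/191 ≈ 84.293
Retention S: 1000/CN − 10 with CN=84.293 → S = 300/161 ≈ 1.863 in
Ia = 0.2·(300/161) = 60/161 in ≈ 0.373 in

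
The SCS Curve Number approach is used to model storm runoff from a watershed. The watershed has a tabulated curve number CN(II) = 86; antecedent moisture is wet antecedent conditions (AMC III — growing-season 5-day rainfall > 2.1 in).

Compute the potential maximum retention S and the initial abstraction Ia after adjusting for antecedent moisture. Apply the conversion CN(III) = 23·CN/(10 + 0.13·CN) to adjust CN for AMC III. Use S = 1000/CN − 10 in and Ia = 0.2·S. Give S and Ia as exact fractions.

S = 700/989 in ≈ 0.708 in; Ia = 140/989 in ≈ 0.142 in

Wet (AMC III): CN(III) = 23·86/(10 + 0.13·86) = 1978/(1059/50) = 98900/1059 ≈ 93.390
S = 1000/(98900/1059) − 10 = 700/989 in ≈ 0.708 in
Ia = 0.2S: 0.2·0.708 = 0.142 in (exactly 140/989)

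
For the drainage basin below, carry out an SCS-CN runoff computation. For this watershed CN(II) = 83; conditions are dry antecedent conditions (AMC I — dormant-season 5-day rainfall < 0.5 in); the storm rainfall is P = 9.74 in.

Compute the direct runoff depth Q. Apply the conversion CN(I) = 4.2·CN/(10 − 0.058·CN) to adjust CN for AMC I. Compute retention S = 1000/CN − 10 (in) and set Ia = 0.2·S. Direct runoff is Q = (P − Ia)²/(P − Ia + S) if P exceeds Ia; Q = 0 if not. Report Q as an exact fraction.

Adjust CN=83 to AMC I: 4.2·83/(10 − 0.058·83) → (1743/5) ÷ (2593/500) = 174300/2593 ≈ 67.219
Retention S: 1000/CN − 10 with CN=67.219 → S = 8500/1743 ≈ 4.877 in
Initial abstraction Ia = S/5 = (8500/1743)/5 = 1700/1743 ≈ 0.975 in
Since P=9.740 > Ia=0.975: effective rainfall P−Ia = 763841/87150 in
Q = (763841/87150)²/((763841/87150) + 8500/1743) = (583453073281/7595122500)/(1188841/87150) = 583453073281/103607493150 in ≈ 5.631 in

Q = 583453073281/103607493150 in ≈ 5.631 in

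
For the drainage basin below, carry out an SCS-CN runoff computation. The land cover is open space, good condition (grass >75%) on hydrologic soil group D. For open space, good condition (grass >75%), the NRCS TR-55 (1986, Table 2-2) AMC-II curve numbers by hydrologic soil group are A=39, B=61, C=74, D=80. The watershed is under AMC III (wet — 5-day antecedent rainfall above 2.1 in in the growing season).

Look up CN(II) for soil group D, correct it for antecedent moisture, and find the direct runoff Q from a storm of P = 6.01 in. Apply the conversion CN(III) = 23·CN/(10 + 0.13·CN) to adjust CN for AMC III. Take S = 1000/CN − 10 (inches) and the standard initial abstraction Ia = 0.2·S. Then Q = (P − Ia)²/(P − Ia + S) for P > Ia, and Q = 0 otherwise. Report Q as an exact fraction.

NRCS table: open space, good condition (grass >75%), soil group D → CN(II) = 80
Wet (AMC III): CN(III) = 23·80/(10 + 0.13·80) = 1840/(102/5) = 4600/51 ≈ 90.196
Retention S: 1000/CN − 10 with CN=90.196 → S = 25/23 ≈ 1.087 in
Initial abstraction Ia = S/5 = (25/23)/5 = 5/23 ≈ 0.217 in
Excess rainfall: 6.010 − 0.217 = 5.793 in; P > Ia so Q > 0
Runoff Q = (P−Ia)²/(P−Ia+S) = (5.793)²/(5.793+1.087) = 177502329/36392900 ≈ 4.877 in

Q = 177502329/36392900 in ≈ 4.877 in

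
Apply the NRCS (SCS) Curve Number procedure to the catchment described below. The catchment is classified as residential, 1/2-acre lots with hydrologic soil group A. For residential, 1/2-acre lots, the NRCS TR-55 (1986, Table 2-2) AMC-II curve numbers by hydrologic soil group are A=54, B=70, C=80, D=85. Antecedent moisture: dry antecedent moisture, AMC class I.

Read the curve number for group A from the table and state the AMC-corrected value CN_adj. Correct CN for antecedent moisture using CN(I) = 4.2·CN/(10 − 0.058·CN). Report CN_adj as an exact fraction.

CN_adj = 56700/1717 ≈ 33.023

NRCS table: residential, 1/2-acre lots, soil group A → CN(II) = 54
CN(I) from CN(II)=54: (4.2·54)/(10 − 0.058·54) = 56700/1717 ≈ 33.023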